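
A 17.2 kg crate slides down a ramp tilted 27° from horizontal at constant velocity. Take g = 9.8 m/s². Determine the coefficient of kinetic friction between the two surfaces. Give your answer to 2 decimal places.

0.51

At constant velocity the net force along the incline is zero: mg sin 27° = μ mg cos 27°.
So μ = tan 27° = 0.4540 / 0.8910 = 0.5095.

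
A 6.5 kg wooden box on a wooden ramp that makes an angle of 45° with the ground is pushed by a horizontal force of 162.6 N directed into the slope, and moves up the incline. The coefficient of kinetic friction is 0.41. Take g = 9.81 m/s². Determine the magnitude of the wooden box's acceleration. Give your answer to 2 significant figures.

0.66 m/s²

The horizontal push has components F cos 45° = 162.6 × 0.7071 = 114.974 N up the incline and F sin 45° = 162.6 × 0.7071 = 114.974 N pressing into the surface.
The normal force is therefore N = mg cos 45° + F sin 45° = 45.088 + 114.974 = 160.062 N, and kinetic friction down the slope is μN = 0.41 × 160.062 = 65.625 N.
Along the incline: F cos 45° − mg sin 45° − μN = ma, so 114.974 − 45.088 − 65.625 = 6.5 a, giving a = 0.6555 m/s².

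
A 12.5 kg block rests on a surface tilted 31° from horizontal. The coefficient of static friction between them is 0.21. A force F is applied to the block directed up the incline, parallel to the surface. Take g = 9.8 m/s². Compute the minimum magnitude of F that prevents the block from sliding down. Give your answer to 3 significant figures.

41.0 N

The normal force is N = mg cos 31° = 105.003 N. With F at its minimum the block is on the verge of sliding down, so static friction is at its maximum μ_s N = 0.21 × 105.003 = 22.051 N and acts up the slope.
Equilibrium along the incline: F + μ_s N = mg sin 31°, so F = 63.092 − 22.051 = 41.041 N.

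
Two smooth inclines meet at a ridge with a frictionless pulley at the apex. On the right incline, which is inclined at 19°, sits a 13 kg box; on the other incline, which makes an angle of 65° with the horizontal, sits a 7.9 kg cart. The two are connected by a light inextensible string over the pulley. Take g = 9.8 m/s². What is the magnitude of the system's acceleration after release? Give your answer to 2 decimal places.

Resolve each weight along its own incline: the 13 kg mass has component 13 × 9.8 × sin 19° = 41.477 N down its slope, and the 7.9 kg mass has 7.9 × 9.8 × sin 65° = 70.166 N down its slope.
The 7.9 kg side's 70.166 N exceeds the other side's 41.477 N, so that mass slides down and the 13 kg mass slides up. Taking that direction as positive, Newton's second law for the whole system gives 70.166 − 41.477 = (13 + 7.9) a, so a = 28.689 / 20.9 = 1.3727 m/s².

1.37 m/s²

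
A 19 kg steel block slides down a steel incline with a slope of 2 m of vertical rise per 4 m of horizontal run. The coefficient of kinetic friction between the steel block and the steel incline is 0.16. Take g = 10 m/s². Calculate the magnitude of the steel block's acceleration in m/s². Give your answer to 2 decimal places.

Resolving the weight along the incline: the component pulling the steel block down the slope is mg sin 26.57° = 19 × 10 × 0.4472 = 84.968 N, and the normal force is N = mg cos 26.57° = 19 × 10 × 0.8944 = 169.936 N.
Kinetic friction acts up the slope with magnitude f = μN = 0.16 × 169.936 = 27.190 N.
Net force along the incline is 84.968 − 27.190 = 57.778 N, so a = 57.778 / 19 = 3.0409 m/s².

3.04 m/s²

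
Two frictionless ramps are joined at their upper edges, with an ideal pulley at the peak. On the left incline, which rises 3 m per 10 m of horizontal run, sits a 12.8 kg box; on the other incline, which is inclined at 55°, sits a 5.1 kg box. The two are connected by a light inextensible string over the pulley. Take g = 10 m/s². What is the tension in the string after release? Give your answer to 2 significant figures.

Resolve each weight along its own incline: the 12.8 kg mass has component 12.8 × 10 × sin 16.70° = 36.781 N down its slope, and the 5.1 kg mass has 5.1 × 10 × sin 55° = 41.777 N down its slope.
The 5.1 kg side's 41.777 N exceeds the other side's 36.781 N, so that mass slides down and the 12.8 kg mass slides up. Taking that direction as positive, Newton's second law for the whole system gives 41.777 − 36.781 = (12.8 + 5.1) a, so a = 4.996 / 17.9 = 0.2791 m/s².
For the 12.8 kg mass (up-slope positive): T − 36.781 = 12.8 × 0.2791, so T = 40.353 N.

40 N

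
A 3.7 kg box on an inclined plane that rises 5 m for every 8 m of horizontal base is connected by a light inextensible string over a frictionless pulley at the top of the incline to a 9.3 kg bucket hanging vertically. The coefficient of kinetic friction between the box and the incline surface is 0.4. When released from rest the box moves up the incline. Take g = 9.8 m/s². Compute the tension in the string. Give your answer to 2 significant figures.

48 N

For the box on the incline: the weight component along the slope is m₁g sin 32.01° = 3.7 × 9.8 × 0.5300 = 19.218 N and the normal force is N = m₁g cos 32.01° = 30.748 N.
Kinetic friction opposes the box's motion up the incline: f = μN = 0.4 × 30.748 = 12.299 N acting down the slope.
Newton's second law for the box (up-slope positive): T − 19.218 − 12.299 = 3.7 a. For the hanging bucket (downward positive): 9.3 × 9.8 − T = 9.3 a.
Adding the two equations eliminates T: 59.623 = 13 a, so a = 4.5864 m/s².
Then from the hanging bucket's equation, T = 9.3 × (9.8 − 4.5864) = 48.486 N.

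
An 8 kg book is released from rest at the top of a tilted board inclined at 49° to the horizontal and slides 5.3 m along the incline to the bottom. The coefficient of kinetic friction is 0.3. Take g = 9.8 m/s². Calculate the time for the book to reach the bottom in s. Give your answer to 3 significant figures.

1.39 s

The weight component along the incline is mg sin 49° = 59.169 N and the normal force is N = mg cos 49° = 51.435 N.
Friction up the slope is f = μN = 0.3 × 51.435 = 15.431 N, so the net downslope force is 59.169 − 15.431 = 43.738 N and a = 43.738 / 8 = 5.4672 m/s².
Starting from rest, L = ½at², so t = √(2L/a) = √(2 × 5.3 / 5.4672) = 1.3924 s.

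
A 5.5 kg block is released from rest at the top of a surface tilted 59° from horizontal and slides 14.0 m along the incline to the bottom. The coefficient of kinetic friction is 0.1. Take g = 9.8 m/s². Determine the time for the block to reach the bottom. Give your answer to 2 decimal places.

The weight component along the incline is mg sin 59° = 46.201 N and the normal force is N = mg cos 59° = 27.761 N.
Friction up the slope is f = μN = 0.1 × 27.761 = 2.776 N, so the net downslope force is 46.201 − 2.776 = 43.425 N and a = 43.425 / 5.5 = 7.8955 m/s².
Starting from rest, L = ½at², so t = √(2L/a) = √(2 × 14.0 / 7.8955) = 1.8832 s.

1.88 s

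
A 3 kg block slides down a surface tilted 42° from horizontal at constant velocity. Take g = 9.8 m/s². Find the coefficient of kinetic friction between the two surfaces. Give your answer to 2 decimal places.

At constant velocity the net force along the incline is zero: mg sin 42° = μ mg cos 42°.
So μ = tan 42° = 0.6691 / 0.7431 = 0.9004.

0.90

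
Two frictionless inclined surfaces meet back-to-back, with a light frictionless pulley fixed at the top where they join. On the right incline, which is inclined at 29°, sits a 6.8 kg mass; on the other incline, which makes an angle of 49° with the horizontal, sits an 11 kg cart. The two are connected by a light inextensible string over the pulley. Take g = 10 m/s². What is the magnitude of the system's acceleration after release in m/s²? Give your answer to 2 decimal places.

2.81 m/s²

Resolve each weight along its own incline: the 6.8 kg mass has component 6.8 × 10 × sin 29° = 32.967 N down its slope, and the 11 kg mass has 11 × 10 × sin 49° = 83.018 N down its slope.
The 11 kg side's 83.018 N exceeds the other side's 32.967 N, so that mass slides down and the 6.8 kg mass slides up. Taking that direction as positive, Newton's second law for the whole system gives 83.018 − 32.967 = (6.8 + 11) a, so a = 50.051 / 17.8 = 2.8119 m/s².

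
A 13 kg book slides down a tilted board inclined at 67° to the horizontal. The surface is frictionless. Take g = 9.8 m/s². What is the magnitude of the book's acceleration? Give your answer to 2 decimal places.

9.02 m/s²

Resolving the weight along the incline: the component pulling the book down the slope is mg sin 67° = 13 × 9.8 × 0.9205 = 117.272 N, and the normal force is N = mg cos 67° = 13 × 9.8 × 0.3907 = 49.775 N.
With no friction the net force along the incline is 117.272 N, so a = g sin 67° = 117.272 / 13 = 9.0209 m/s².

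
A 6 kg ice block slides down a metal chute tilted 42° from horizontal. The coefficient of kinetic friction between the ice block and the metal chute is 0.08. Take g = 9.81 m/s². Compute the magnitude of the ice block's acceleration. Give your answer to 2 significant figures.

6.0 m/s²

Resolving the weight along the incline: the component pulling the ice block down the slope is mg sin 42° = 6 × 9.81 × 0.6691 = 39.383 N, and the normal force is N = mg cos 42° = 6 × 9.81 × 0.7431 = 43.739 N.
Kinetic friction acts up the slope with magnitude f = μN = 0.08 × 43.739 = 3.499 N.
Net force along the incline is 39.383 − 3.499 = 35.884 N, so a = 35.884 / 6 = 5.9807 m/s².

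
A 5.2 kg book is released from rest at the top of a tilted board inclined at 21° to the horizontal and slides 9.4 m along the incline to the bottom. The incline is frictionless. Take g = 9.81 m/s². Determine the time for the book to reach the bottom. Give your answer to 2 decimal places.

The weight component along the incline is mg sin 21° = 18.281 N and the normal force is N = mg cos 21° = 47.624 N.
With no friction, a = g sin 21° = 3.5156 m/s².
Starting from rest, L = ½at², so t = √(2L/a) = √(2 × 9.4 / 3.5156) = 2.3125 s.

2.31 s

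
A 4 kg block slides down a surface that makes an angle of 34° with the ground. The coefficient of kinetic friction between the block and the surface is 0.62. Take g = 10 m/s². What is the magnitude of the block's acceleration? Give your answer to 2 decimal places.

Resolving the weight along the incline: the component pulling the block down the slope is mg sin 34° = 4 × 10 × 0.5592 = 22.368 N, and the normal force is N = mg cos 34° = 4 × 10 × 0.8290 = 33.160 N.
Kinetic friction acts up the slope with magnitude f = μN = 0.62 × 33.160 = 20.559 N.
Net force along the incline is 22.368 − 20.559 = 1.809 N, so a = 1.809 / 4 = 0.4522 m/s².

0.45 m/s²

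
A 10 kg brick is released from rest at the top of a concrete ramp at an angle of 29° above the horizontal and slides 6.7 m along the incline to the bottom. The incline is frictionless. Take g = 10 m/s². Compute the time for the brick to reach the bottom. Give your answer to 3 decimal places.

1.663 s

The weight component along the incline is mg sin 29° = 48.481 N and the normal force is N = mg cos 29° = 87.462 N.
With no friction, a = g sin 29° = 4.8481 m/s².
Starting from rest, L = ½at², so t = √(2L/a) = √(2 × 6.7 / 4.8481) = 1.6625 s.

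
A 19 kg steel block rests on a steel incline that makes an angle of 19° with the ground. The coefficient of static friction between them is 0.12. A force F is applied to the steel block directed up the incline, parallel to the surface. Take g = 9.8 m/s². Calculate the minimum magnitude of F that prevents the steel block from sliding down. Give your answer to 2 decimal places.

The normal force is N = mg cos 19° = 176.056 N. With F at its minimum the steel block is on the verge of sliding down, so static friction is at its maximum μ_s N = 0.12 × 176.056 = 21.127 N and acts up the slope.
Equilibrium along the incline: F + μ_s N = mg sin 19°, so F = 60.621 − 21.127 = 39.494 N.

39.49 N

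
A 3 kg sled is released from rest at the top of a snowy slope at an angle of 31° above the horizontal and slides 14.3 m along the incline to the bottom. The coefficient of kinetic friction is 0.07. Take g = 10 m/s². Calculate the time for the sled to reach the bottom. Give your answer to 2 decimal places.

The weight component along the incline is mg sin 31° = 15.451 N and the normal force is N = mg cos 31° = 25.715 N.
Friction up the slope is f = μN = 0.07 × 25.715 = 1.800 N, so the net downslope force is 15.451 − 1.800 = 13.651 N and a = 13.651 / 3 = 4.5503 m/s².
Starting from rest, L = ½at², so t = √(2L/a) = √(2 × 14.3 / 4.5503) = 2.5071 s.

2.51 s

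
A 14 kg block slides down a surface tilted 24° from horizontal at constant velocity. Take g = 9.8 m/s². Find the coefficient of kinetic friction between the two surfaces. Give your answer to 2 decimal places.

0.45

At constant velocity the net force along the incline is zero: mg sin 24° = μ mg cos 24°.
So μ = tan 24° = 0.4067 / 0.9135 = 0.4452.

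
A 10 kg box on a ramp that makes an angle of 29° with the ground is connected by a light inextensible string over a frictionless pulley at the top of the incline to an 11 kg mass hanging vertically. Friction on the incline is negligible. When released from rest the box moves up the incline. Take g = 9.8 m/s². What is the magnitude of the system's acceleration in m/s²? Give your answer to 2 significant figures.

2.9 m/s²

For the box on the incline: the weight component along the slope is m₁g sin 29° = 10 × 9.8 × 0.4848 = 47.510 N and the normal force is N = m₁g cos 29° = 85.713 N.
Newton's second law for the box (up-slope positive): T − 47.510 = 10 a. For the hanging mass (downward positive): 11 × 9.8 − T = 11 a.
Adding the two equations eliminates T: 60.290 = 21 a, so a = 2.8710 m/s².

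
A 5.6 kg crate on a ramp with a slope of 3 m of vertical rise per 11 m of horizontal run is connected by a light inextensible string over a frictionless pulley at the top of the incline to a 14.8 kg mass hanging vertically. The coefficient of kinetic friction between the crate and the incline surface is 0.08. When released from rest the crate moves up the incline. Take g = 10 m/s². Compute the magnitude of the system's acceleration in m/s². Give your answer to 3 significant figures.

For the crate on the incline: the weight component along the slope is m₁g sin 15.26° = 5.6 × 10 × 0.2631 = 14.734 N and the normal force is N = m₁g cos 15.26° = 54.027 N.
Kinetic friction opposes the crate's motion up the incline: f = μN = 0.08 × 54.027 = 4.322 N acting down the slope.
Newton's second law for the crate (up-slope positive): T − 14.734 − 4.322 = 5.6 a. For the hanging mass (downward positive): 14.8 × 10 − T = 14.8 a.
Adding the two equations eliminates T: 128.944 = 20.4 a, so a = 6.3208 m/s².

6.32 m/s²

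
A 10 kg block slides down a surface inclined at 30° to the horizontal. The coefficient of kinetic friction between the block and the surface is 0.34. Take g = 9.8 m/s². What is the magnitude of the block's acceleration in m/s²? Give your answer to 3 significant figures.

2.01 m/s²

Resolving the weight along the incline: the component pulling the block down the slope is mg sin 30° = 10 × 9.8 × 0.5000 = 49.000 N, and the normal force is N = mg cos 30° = 10 × 9.8 × 0.8660 = 84.868 N.
Kinetic friction acts up the slope with magnitude f = μN = 0.34 × 84.868 = 28.855 N.
Net force along the incline is 49.000 − 28.855 = 20.145 N, so a = 20.145 / 10 = 2.0145 m/s².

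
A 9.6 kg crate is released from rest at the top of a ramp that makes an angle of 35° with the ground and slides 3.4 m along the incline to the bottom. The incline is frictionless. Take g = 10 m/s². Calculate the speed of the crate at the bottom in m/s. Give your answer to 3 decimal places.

The weight component along the incline is mg sin 35° = 55.063 N and the normal force is N = mg cos 35° = 78.639 N.
With no friction, a = g sin 35° = 5.7358 m/s².
Starting from rest over a distance of 3.4 m, v² = 2aL = 2 × 5.7358 × 3.4 = 39.0034, so v = 6.2453 m/s.

6.245 m/s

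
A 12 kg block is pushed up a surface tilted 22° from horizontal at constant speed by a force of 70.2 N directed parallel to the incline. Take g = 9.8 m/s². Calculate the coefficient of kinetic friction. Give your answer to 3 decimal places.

At constant speed ΣF = 0 along the incline. The applied 70.2 N acts up the slope; the weight component mg sin 22° = 44.054 N and kinetic friction μN both act down the slope.
So 70.2 = 44.054 + μ × 109.037, giving μ = (70.2 − 44.054) / 109.037 = 0.2398.

0.240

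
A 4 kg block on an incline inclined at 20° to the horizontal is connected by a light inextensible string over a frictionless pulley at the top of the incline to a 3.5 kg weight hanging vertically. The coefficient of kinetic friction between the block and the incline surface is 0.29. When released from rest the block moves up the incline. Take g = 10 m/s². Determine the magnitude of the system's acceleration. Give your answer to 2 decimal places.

For the block on the incline: the weight component along the slope is m₁g sin 20° = 4 × 10 × 0.3420 = 13.680 N and the normal force is N = m₁g cos 20° = 37.588 N.
Kinetic friction opposes the block's motion up the incline: f = μN = 0.29 × 37.588 = 10.901 N acting down the slope.
Newton's second law for the block (up-slope positive): T − 13.680 − 10.901 = 4 a. For the hanging weight (downward positive): 3.5 × 10 − T = 3.5 a.
Adding the two equations eliminates T: 10.419 = 7.5 a, so a = 1.3892 m/s².

1.39 m/s²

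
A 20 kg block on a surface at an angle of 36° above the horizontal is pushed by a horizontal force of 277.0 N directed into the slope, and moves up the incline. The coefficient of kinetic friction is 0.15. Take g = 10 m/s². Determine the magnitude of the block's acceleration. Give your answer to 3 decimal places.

The horizontal push has components F cos 36° = 277.0 × 0.8090 = 224.093 N up the incline and F sin 36° = 277.0 × 0.5878 = 162.821 N pressing into the surface.
The normal force is therefore N = mg cos 36° + F sin 36° = 161.800 + 162.821 = 324.621 N, and kinetic friction down the slope is μN = 0.15 × 324.621 = 48.693 N.
Along the incline: F cos 36° − mg sin 36° − μN = ma, so 224.093 − 117.560 − 48.693 = 20 a, giving a = 2.8920 m/s².

2.892 m/s²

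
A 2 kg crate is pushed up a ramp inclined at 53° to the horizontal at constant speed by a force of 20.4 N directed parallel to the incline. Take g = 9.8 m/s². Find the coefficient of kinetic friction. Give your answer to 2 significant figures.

0.40

At constant speed ΣF = 0 along the incline. The applied 20.4 N acts up the slope; the weight component mg sin 53° = 15.653 N and kinetic friction μN both act down the slope.
So 20.4 = 15.653 + μ × 11.796, giving μ = (20.4 − 15.653) / 11.796 = 0.4024.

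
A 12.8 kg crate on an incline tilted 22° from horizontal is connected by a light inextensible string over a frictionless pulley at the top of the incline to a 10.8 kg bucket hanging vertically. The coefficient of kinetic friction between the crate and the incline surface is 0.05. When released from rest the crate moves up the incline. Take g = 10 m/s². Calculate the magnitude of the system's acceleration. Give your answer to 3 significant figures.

2.29 m/s²

For the crate on the incline: the weight component along the slope is m₁g sin 22° = 12.8 × 10 × 0.3746 = 47.949 N and the normal force is N = m₁g cos 22° = 118.680 N.
Kinetic friction opposes the crate's motion up the incline: f = μN = 0.05 × 118.680 = 5.934 N acting down the slope.
Newton's second law for the crate (up-slope positive): T − 47.949 − 5.934 = 12.8 a. For the hanging bucket (downward positive): 10.8 × 10 − T = 10.8 a.
Adding the two equations eliminates T: 54.117 = 23.6 a, so a = 2.2931 m/s².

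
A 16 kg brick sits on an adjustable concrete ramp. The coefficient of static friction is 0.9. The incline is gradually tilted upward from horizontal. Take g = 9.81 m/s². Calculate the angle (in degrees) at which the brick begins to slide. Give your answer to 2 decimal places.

At the threshold of sliding, static friction is at its maximum μ_s N and exactly balances the weight component along the incline: mg sin θ = μ_s mg cos θ.
Hence tan θ = μ_s = 0.9, so θ = arctan(0.9) = 41.9872°.

41.99°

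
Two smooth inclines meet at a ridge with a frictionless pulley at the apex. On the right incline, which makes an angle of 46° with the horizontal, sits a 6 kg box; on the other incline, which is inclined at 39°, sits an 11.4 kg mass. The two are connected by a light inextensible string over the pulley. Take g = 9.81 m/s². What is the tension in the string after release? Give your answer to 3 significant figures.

52.0 N

Resolve each weight along its own incline: the 6 kg mass has component 6 × 9.81 × sin 46° = 42.340 N down its slope, and the 11.4 kg mass has 11.4 × 9.81 × sin 39° = 70.379 N down its slope.
The 11.4 kg side's 70.379 N exceeds the other side's 42.340 N, so that mass slides down and the 6 kg mass slides up. Taking that direction as positive, Newton's second law for the whole system gives 70.379 − 42.340 = (6 + 11.4) a, so a = 28.039 / 17.4 = 1.6114 m/s².
For the 6 kg mass (up-slope positive): T − 42.340 = 6 × 1.6114, so T = 52.008 N.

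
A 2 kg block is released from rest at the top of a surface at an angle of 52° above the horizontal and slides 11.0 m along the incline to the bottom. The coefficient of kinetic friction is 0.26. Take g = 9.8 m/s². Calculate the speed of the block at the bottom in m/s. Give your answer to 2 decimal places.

11.64 m/s

The weight component along the incline is mg sin 52° = 15.445 N and the normal force is N = mg cos 52° = 12.067 N.
Friction up the slope is f = μN = 0.26 × 12.067 = 3.137 N, so the net downslope force is 15.445 − 3.137 = 12.308 N and a = 12.308 / 2 = 6.1540 m/s².
Starting from rest over a distance of 11.0 m, v² = 2aL = 2 × 6.1540 × 11.0 = 135.3880, so v = 11.6356 m/s.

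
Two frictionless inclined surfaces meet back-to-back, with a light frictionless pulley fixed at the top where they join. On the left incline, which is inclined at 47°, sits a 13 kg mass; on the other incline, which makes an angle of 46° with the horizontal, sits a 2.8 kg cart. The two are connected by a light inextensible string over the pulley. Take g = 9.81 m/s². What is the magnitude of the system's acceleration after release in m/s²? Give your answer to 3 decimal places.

Resolve each weight along its own incline: the 13 kg mass has component 13 × 9.81 × sin 47° = 93.270 N down its slope, and the 2.8 kg mass has 2.8 × 9.81 × sin 46° = 19.759 N down its slope.
The 13 kg side's 93.270 N exceeds the other side's 19.759 N, so that mass slides down and the 2.8 kg mass slides up. Taking that direction as positive, Newton's second law for the whole system gives 93.270 − 19.759 = (13 + 2.8) a, so a = 73.511 / 15.8 = 4.6526 m/s².

4.653 m/s²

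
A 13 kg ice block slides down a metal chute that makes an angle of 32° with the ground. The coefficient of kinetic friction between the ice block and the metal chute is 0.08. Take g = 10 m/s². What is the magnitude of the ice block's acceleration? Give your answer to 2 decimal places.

4.62 m/s²

Resolving the weight along the incline: the component pulling the ice block down the slope is mg sin 32° = 13 × 10 × 0.5299 = 68.887 N, and the normal force is N = mg cos 32° = 13 × 10 × 0.8480 = 110.240 N.
Kinetic friction acts up the slope with magnitude f = μN = 0.08 × 110.240 = 8.819 N.
Net force along the incline is 68.887 − 8.819 = 60.068 N, so a = 60.068 / 13 = 4.6206 m/s².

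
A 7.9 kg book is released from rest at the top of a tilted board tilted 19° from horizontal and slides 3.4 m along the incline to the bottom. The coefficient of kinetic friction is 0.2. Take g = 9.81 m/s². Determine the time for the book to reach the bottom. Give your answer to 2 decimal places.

The weight component along the incline is mg sin 19° = 25.231 N and the normal force is N = mg cos 19° = 73.277 N.
Friction up the slope is f = μN = 0.2 × 73.277 = 14.655 N, so the net downslope force is 25.231 − 14.655 = 10.576 N and a = 10.576 / 7.9 = 1.3387 m/s².
Starting from rest, L = ½at², so t = √(2L/a) = √(2 × 3.4 / 1.3387) = 2.2538 s.

2.25 s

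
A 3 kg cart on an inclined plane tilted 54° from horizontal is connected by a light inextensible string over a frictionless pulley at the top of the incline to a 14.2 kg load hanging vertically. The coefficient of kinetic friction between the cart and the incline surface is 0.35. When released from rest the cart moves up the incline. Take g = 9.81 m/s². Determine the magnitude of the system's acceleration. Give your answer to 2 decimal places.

6.36 m/s²

For the cart on the incline: the weight component along the slope is m₁g sin 54° = 3 × 9.81 × 0.8090 = 23.809 N and the normal force is N = m₁g cos 54° = 17.299 N.
Kinetic friction opposes the cart's motion up the incline: f = μN = 0.35 × 17.299 = 6.055 N acting down the slope.
Newton's second law for the cart (up-slope positive): T − 23.809 − 6.055 = 3 a. For the hanging load (downward positive): 14.2 × 9.81 − T = 14.2 a.
Adding the two equations eliminates T: 109.438 = 17.2 a, so a = 6.3627 m/s².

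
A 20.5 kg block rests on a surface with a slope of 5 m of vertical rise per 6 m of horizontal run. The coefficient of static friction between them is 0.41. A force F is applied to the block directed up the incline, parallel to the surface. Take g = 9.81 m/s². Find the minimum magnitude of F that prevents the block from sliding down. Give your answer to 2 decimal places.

65.40 N

The normal force is N = mg cos 39.81° = 154.493 N. With F at its minimum the block is on the verge of sliding down, so static friction is at its maximum μ_s N = 0.41 × 154.493 = 63.342 N and acts up the slope.
Equilibrium along the incline: F + μ_s N = mg sin 39.81°, so F = 128.744 − 63.342 = 65.402 N.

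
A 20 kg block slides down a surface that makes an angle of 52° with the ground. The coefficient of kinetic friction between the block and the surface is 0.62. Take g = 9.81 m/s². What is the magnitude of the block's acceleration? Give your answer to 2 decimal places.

Resolving the weight along the incline: the component pulling the block down the slope is mg sin 52° = 20 × 9.81 × 0.7880 = 154.606 N, and the normal force is N = mg cos 52° = 20 × 9.81 × 0.6157 = 120.800 N.
Kinetic friction acts up the slope with magnitude f = μN = 0.62 × 120.800 = 74.896 N.
Net force along the incline is 154.606 − 74.896 = 79.710 N, so a = 79.710 / 20 = 3.9855 m/s².

3.99 m/s²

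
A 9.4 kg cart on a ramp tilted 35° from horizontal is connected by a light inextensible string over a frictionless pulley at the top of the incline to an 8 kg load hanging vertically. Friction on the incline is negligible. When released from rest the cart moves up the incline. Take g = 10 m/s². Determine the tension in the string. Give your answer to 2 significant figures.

For the cart on the incline: the weight component along the slope is m₁g sin 35° = 9.4 × 10 × 0.5736 = 53.918 N and the normal force is N = m₁g cos 35° = 77.000 N.
Newton's second law for the cart (up-slope positive): T − 53.918 = 9.4 a. For the hanging load (downward positive): 8 × 10 − T = 8 a.
Adding the two equations eliminates T: 26.082 = 17.4 a, so a = 1.4990 m/s².
Then from the hanging load's equation, T = 8 × (10 − 1.4990) = 68.008 N.

68 N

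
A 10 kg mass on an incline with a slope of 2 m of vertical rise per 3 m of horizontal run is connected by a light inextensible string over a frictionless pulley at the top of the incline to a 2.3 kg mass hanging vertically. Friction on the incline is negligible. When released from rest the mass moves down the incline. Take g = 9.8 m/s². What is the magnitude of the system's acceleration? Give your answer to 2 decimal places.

2.59 m/s²

For the mass on the incline: the weight component along the slope is m₁g sin 33.69° = 10 × 9.8 × 0.5547 = 54.361 N and the normal force is N = m₁g cos 33.69° = 81.541 N.
Newton's second law for the mass (down-slope positive): 54.361 − T = 10 a. For the hanging mass (upward positive): T − 2.3 × 9.8 = 2.3 a.
Adding the two equations eliminates T: 31.821 = 12.3 a, so a = 2.5871 m/s².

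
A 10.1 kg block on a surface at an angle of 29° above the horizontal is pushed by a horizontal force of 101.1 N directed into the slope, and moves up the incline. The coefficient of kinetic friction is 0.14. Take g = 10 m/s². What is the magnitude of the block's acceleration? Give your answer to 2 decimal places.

2.00 m/s²

The horizontal push has components F cos 29° = 101.1 × 0.8746 = 88.422 N up the incline and F sin 29° = 101.1 × 0.4848 = 49.013 N pressing into the surface.
The normal force is therefore N = mg cos 29° + F sin 29° = 88.335 + 49.013 = 137.348 N, and kinetic friction down the slope is μN = 0.14 × 137.348 = 19.229 N.
Along the incline: F cos 29° − mg sin 29° − μN = ma, so 88.422 − 48.965 − 19.229 = 10.1 a, giving a = 2.0028 m/s².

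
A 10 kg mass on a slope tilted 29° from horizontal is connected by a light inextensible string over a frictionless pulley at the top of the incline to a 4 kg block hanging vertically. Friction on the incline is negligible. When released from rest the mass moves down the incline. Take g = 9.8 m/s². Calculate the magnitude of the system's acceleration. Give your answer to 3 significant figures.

0.594 m/s²

For the mass on the incline: the weight component along the slope is m₁g sin 29° = 10 × 9.8 × 0.4848 = 47.510 N and the normal force is N = m₁g cos 29° = 85.713 N.
Newton's second law for the mass (down-slope positive): 47.510 − T = 10 a. For the hanging block (upward positive): T − 4 × 9.8 = 4 a.
Adding the two equations eliminates T: 8.310 = 14 a, so a = 0.5936 m/s².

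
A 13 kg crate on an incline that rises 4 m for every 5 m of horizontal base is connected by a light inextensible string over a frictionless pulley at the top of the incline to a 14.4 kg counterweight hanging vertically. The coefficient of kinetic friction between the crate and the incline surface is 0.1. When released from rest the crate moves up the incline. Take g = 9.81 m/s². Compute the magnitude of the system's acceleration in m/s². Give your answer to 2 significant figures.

For the crate on the incline: the weight component along the slope is m₁g sin 38.66° = 13 × 9.81 × 0.6247 = 79.668 N and the normal force is N = m₁g cos 38.66° = 99.584 N.
Kinetic friction opposes the crate's motion up the incline: f = μN = 0.1 × 99.584 = 9.958 N acting down the slope.
Newton's second law for the crate (up-slope positive): T − 79.668 − 9.958 = 13 a. For the hanging counterweight (downward positive): 14.4 × 9.81 − T = 14.4 a.
Adding the two equations eliminates T: 51.638 = 27.4 a, so a = 1.8846 m/s².

1.9 m/s²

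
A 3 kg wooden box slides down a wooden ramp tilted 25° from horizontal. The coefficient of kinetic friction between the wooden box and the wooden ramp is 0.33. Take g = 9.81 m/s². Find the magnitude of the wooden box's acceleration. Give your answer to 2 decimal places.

Resolving the weight along the incline: the component pulling the wooden box down the slope is mg sin 25° = 3 × 9.81 × 0.4226 = 12.437 N, and the normal force is N = mg cos 25° = 3 × 9.81 × 0.9063 = 26.672 N.
Kinetic friction acts up the slope with magnitude f = μN = 0.33 × 26.672 = 8.802 N.
Net force along the incline is 12.437 − 8.802 = 3.635 N, so a = 3.635 / 3 = 1.2117 m/s².

1.21 m/s²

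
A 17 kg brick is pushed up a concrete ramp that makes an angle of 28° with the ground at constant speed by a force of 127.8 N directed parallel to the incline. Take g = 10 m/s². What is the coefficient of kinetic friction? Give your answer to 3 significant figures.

0.320

At constant speed ΣF = 0 along the incline. The applied 127.8 N acts up the slope; the weight component mg sin 28° = 79.810 N and kinetic friction μN both act down the slope.
So 127.8 = 79.810 + μ × 150.101, giving μ = (127.8 − 79.810) / 150.101 = 0.3197.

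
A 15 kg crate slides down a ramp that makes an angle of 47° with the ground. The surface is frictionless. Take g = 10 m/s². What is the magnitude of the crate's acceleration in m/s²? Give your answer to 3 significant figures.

Resolving the weight along the incline: the component pulling the crate down the slope is mg sin 47° = 15 × 10 × 0.7314 = 109.710 N, and the normal force is N = mg cos 47° = 15 × 10 × 0.6820 = 102.300 N.
With no friction the net force along the incline is 109.710 N, so a = g sin 47° = 109.710 / 15 = 7.3140 m/s².

7.31 m/s²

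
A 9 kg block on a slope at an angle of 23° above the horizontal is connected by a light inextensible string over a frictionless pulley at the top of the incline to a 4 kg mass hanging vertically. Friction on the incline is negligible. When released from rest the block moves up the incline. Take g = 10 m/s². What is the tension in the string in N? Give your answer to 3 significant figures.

For the block on the incline: the weight component along the slope is m₁g sin 23° = 9 × 10 × 0.3907 = 35.163 N and the normal force is N = m₁g cos 23° = 82.845 N.
Newton's second law for the block (up-slope positive): T − 35.163 = 9 a. For the hanging mass (downward positive): 4 × 10 − T = 4 a.
Adding the two equations eliminates T: 4.837 = 13 a, so a = 0.3721 m/s².
Then from the hanging mass's equation, T = 4 × (10 − 0.3721) = 38.512 N.

38.5 N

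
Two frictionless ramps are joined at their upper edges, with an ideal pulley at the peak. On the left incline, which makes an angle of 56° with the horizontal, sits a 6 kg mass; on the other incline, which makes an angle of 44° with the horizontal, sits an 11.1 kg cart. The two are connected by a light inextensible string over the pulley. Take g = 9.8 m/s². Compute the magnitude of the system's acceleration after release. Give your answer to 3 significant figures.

Resolve each weight along its own incline: the 6 kg mass has component 6 × 9.8 × sin 56° = 48.747 N down its slope, and the 11.1 kg mass has 11.1 × 9.8 × sin 44° = 75.565 N down its slope.
The 11.1 kg side's 75.565 N exceeds the other side's 48.747 N, so that mass slides down and the 6 kg mass slides up. Taking that direction as positive, Newton's second law for the whole system gives 75.565 − 48.747 = (6 + 11.1) a, so a = 26.818 / 17.1 = 1.5683 m/s².

1.57 m/s²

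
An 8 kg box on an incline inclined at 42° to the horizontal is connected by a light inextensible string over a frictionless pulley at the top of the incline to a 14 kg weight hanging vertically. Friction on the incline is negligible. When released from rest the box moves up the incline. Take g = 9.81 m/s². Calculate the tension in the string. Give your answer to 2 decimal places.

For the box on the incline: the weight component along the slope is m₁g sin 42° = 8 × 9.81 × 0.6691 = 52.511 N and the normal force is N = m₁g cos 42° = 58.322 N.
Newton's second law for the box (up-slope positive): T − 52.511 = 8 a. For the hanging weight (downward positive): 14 × 9.81 − T = 14 a.
Adding the two equations eliminates T: 84.829 = 22 a, so a = 3.8559 m/s².
Then from the hanging weight's equation, T = 14 × (9.81 − 3.8559) = 83.357 N.

83.36 N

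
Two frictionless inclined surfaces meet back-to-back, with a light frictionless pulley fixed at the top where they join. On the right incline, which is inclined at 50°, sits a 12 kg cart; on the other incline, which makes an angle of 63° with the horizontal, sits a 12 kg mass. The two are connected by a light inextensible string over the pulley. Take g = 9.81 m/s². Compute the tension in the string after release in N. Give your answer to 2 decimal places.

Resolve each weight along its own incline: the 12 kg mass has component 12 × 9.81 × sin 50° = 90.179 N down its slope, and the 12 kg mass has 12 × 9.81 × sin 63° = 104.889 N down its slope.
The 12 kg side's 104.889 N exceeds the other side's 90.179 N, so that mass slides down and the 12 kg mass slides up. Taking that direction as positive, Newton's second law for the whole system gives 104.889 − 90.179 = (12 + 12) a, so a = 14.710 / 24 = 0.6129 m/s².
For the 12 kg mass (up-slope positive): T − 90.179 = 12 × 0.6129, so T = 97.534 N.

97.53 N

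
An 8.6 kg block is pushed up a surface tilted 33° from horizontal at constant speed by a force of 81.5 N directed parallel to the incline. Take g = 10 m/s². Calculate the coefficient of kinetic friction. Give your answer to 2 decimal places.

At constant speed ΣF = 0 along the incline. The applied 81.5 N acts up the slope; the weight component mg sin 33° = 46.839 N and kinetic friction μN both act down the slope.
So 81.5 = 46.839 + μ × 72.126, giving μ = (81.5 − 46.839) / 72.126 = 0.4806.

0.48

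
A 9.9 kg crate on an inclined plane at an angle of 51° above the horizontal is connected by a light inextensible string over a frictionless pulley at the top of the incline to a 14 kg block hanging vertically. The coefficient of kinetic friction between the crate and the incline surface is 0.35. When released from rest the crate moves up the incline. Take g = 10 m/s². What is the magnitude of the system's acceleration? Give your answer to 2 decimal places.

1.73 m/s²

For the crate on the incline: the weight component along the slope is m₁g sin 51° = 9.9 × 10 × 0.7771 = 76.933 N and the normal force is N = m₁g cos 51° = 62.303 N.
Kinetic friction opposes the crate's motion up the incline: f = μN = 0.35 × 62.303 = 21.806 N acting down the slope.
Newton's second law for the crate (up-slope positive): T − 76.933 − 21.806 = 9.9 a. For the hanging block (downward positive): 14 × 10 − T = 14 a.
Adding the two equations eliminates T: 41.261 = 23.9 a, so a = 1.7264 m/s².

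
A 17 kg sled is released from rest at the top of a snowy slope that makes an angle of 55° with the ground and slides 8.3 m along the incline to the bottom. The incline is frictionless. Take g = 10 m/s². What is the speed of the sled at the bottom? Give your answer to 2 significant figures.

12 m/s

The weight component along the incline is mg sin 55° = 139.256 N and the normal force is N = mg cos 55° = 97.508 N.
With no friction, a = g sin 55° = 8.1915 m/s².
Starting from rest over a distance of 8.3 m, v² = 2aL = 2 × 8.1915 × 8.3 = 135.9789, so v = 11.6610 m/s.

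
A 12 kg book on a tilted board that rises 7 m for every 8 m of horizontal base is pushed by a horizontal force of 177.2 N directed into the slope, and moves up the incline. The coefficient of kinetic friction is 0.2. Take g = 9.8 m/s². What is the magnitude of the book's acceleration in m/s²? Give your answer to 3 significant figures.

1.24 m/s²

The horizontal push has components F cos 41.19° = 177.2 × 0.7526 = 133.361 N up the incline and F sin 41.19° = 177.2 × 0.6585 = 116.686 N pressing into the surface.
The normal force is therefore N = mg cos 41.19° + F sin 41.19° = 88.506 + 116.686 = 205.192 N, and kinetic friction down the slope is μN = 0.2 × 205.192 = 41.038 N.
Along the incline: F cos 41.19° − mg sin 41.19° − μN = ma, so 133.361 − 77.440 − 41.038 = 12 a, giving a = 1.2402 m/s².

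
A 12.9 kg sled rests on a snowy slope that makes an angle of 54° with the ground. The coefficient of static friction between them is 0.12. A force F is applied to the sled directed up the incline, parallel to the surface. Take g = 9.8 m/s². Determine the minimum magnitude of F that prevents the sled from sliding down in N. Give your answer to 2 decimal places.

The normal force is N = mg cos 54° = 74.308 N. With F at its minimum the sled is on the verge of sliding down, so static friction is at its maximum μ_s N = 0.12 × 74.308 = 8.917 N and acts up the slope.
Equilibrium along the incline: F + μ_s N = mg sin 54°, so F = 102.276 − 8.917 = 93.359 N.

93.36 N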